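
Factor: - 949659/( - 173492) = 2^ (- 2 ) * 3^1*11^( - 1)*79^1*3943^(-1)*4007^1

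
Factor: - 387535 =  - 5^1*179^1*433^1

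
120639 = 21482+99157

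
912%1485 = 912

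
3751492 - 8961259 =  - 5209767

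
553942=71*7802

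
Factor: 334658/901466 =167329/450733=167^( - 1 ) *2699^(-1 )*167329^1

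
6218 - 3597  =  2621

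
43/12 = 3 + 7/12 = 3.58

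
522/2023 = 522/2023 =0.26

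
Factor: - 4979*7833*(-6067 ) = 3^1*7^1*13^1*373^1*383^1*6067^1  =  236616075969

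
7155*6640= 47509200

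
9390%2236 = 446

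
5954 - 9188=-3234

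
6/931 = 6/931=0.01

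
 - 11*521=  - 5731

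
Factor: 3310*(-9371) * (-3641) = 112936574410 = 2^1*5^1*11^1* 331^2*9371^1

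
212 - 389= - 177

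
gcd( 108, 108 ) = 108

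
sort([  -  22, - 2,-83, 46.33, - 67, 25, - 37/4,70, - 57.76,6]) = [ - 83,-67, - 57.76, - 22 ,  -  37/4, - 2, 6, 25, 46.33,  70] 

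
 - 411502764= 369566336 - 781069100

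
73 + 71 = 144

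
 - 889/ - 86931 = 889/86931 = 0.01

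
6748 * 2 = 13496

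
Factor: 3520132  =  2^2 * 7^1*11^2*1039^1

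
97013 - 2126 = 94887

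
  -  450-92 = - 542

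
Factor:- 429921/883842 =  -2^( - 1)*3^2 * 19^(  -  1)*7753^( - 1)*15923^1=   - 143307/294614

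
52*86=4472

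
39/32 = 1 + 7/32 = 1.22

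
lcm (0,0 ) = 0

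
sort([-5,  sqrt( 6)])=[ - 5, sqrt(6 )]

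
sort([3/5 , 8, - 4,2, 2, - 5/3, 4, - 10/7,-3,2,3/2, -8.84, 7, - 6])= [-8.84, - 6, - 4,-3  , - 5/3,-10/7,3/5, 3/2, 2,2, 2, 4, 7, 8]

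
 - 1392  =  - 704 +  - 688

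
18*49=882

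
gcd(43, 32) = 1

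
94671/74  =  1279+25/74= 1279.34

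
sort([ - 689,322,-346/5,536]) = [-689, - 346/5,322, 536]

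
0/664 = 0= 0.00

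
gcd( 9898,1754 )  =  2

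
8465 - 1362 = 7103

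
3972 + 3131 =7103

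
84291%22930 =15501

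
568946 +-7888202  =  -7319256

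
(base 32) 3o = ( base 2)1111000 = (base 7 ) 231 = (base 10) 120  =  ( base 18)6c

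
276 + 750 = 1026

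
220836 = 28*7887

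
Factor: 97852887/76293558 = 2^(  -  1)*3^1  *329471^1*385321^( - 1 ) =988413/770642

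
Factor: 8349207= 3^1*23^2*5261^1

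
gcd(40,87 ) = 1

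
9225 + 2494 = 11719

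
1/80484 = 1/80484   =  0.00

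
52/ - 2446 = -1 + 1197/1223 = - 0.02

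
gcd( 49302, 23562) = 198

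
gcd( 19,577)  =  1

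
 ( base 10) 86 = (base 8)126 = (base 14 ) 62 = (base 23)3h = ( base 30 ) 2Q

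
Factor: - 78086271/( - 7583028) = 26028757/2527676 = 2^ (-2)*53^ ( - 1 )*11923^( - 1)*26028757^1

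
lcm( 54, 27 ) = 54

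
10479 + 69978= 80457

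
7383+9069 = 16452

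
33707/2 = 16853 + 1/2 = 16853.50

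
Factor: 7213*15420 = 111224460 = 2^2*3^1 * 5^1*257^1*7213^1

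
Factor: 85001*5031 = 427640031  =  3^2*7^1*13^1*43^1*12143^1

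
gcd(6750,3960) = 90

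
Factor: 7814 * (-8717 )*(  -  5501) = 374698623638 = 2^1*23^1*379^1*3907^1*5501^1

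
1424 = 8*178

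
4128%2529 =1599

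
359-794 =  - 435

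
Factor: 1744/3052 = 4/7 = 2^2*7^( - 1 )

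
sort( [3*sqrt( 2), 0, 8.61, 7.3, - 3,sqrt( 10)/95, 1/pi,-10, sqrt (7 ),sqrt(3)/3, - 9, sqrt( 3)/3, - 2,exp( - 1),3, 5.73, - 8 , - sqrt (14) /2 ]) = [ - 10, - 9, - 8 ,-3, - 2,-sqrt(14)/2,0,sqrt( 10)/95, 1/pi,exp( - 1 ),sqrt( 3)/3, sqrt(3)/3,sqrt (7 ),3, 3*sqrt( 2),  5.73, 7.3, 8.61]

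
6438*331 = 2130978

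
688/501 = 688/501 = 1.37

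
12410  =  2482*5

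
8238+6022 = 14260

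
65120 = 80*814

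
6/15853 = 6/15853= 0.00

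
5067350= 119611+4947739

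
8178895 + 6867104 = 15045999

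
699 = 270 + 429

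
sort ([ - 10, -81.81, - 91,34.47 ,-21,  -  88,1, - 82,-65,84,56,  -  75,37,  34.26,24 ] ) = [ - 91, - 88 , - 82,  -  81.81,  -  75, - 65,- 21, - 10,1,24,34.26,34.47,37, 56,  84] 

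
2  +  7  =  9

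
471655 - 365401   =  106254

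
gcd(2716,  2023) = 7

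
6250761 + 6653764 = 12904525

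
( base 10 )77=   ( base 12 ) 65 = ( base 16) 4D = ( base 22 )3B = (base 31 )2f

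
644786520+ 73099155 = 717885675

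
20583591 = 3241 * 6351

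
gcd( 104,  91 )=13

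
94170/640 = 147  +  9/64 = 147.14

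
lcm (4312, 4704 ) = 51744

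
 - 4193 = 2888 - 7081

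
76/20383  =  76/20383 = 0.00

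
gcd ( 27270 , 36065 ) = 5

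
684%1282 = 684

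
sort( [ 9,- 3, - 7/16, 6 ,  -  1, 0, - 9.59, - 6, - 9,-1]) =[  -  9.59, - 9, -6, - 3,-1,-1,-7/16,0, 6, 9 ] 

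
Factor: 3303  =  3^2* 367^1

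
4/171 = 4/171 = 0.02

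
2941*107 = 314687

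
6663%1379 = 1147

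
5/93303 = 5/93303 = 0.00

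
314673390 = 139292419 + 175380971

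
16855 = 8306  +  8549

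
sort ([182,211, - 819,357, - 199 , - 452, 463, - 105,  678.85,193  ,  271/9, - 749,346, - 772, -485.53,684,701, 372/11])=[ - 819, - 772  , - 749, - 485.53, - 452, - 199, - 105, 271/9,372/11,182,193, 211,346,357,463,678.85,684, 701]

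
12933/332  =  12933/332= 38.95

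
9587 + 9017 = 18604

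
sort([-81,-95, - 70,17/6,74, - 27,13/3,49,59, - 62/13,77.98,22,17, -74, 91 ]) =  [ - 95, - 81,  -  74, - 70, - 27, - 62/13, 17/6,13/3,17,22,49, 59,74, 77.98,91 ]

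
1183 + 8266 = 9449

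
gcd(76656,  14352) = 48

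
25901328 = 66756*388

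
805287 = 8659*93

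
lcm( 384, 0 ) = 0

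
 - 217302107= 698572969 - 915875076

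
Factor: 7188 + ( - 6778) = 410 = 2^1*5^1*41^1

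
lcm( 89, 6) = 534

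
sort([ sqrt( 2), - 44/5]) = [ - 44/5, sqrt(2) ]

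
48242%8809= 4197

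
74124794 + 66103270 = 140228064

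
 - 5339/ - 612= 5339/612 = 8.72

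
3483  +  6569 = 10052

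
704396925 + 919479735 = 1623876660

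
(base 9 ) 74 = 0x43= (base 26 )2F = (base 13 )52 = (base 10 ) 67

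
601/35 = 601/35 =17.17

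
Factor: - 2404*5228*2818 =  - 35416939616 = - 2^5*601^1 *1307^1* 1409^1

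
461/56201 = 461/56201=0.01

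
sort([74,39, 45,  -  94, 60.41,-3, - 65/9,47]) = [ - 94, - 65/9, - 3, 39, 45, 47, 60.41,74]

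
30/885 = 2/59 = 0.03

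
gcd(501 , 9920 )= 1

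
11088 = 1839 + 9249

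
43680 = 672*65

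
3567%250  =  67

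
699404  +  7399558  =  8098962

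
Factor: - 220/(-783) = 2^2*3^(-3)*5^1*11^1*29^( - 1)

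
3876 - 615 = 3261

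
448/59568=28/3723 = 0.01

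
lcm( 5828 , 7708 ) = 238948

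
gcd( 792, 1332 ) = 36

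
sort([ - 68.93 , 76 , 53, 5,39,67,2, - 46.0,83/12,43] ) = [-68.93, - 46.0,  2, 5,83/12,39,43, 53 , 67,  76] 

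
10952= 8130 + 2822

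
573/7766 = 573/7766 = 0.07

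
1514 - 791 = 723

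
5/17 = 5/17=0.29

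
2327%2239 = 88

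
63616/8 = 7952 = 7952.00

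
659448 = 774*852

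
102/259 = 102/259 = 0.39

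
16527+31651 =48178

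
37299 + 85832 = 123131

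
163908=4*40977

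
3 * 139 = 417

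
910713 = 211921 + 698792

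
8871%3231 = 2409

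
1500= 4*375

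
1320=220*6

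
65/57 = 65/57  =  1.14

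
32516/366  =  88+154/183= 88.84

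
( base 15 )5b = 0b1010110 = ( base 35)2g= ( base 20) 46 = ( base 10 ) 86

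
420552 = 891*472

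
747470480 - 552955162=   194515318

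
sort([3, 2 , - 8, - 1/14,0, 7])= [ - 8, - 1/14, 0,  2,3,7 ]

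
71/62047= 71/62047 = 0.00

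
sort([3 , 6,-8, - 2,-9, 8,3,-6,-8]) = [-9,-8, - 8, - 6,  -  2 , 3,3,6,8]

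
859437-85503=773934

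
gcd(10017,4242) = 21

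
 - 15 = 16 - 31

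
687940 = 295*2332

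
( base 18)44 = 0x4C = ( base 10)76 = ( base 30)2G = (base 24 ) 34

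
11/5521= 11/5521 = 0.00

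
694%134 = 24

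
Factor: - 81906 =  - 2^1 * 3^1*11^1*17^1*73^1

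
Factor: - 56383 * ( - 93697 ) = 43^1*2179^1*56383^1 = 5282917951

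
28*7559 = 211652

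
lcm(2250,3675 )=110250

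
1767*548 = 968316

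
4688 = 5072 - 384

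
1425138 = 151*9438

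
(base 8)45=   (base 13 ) 2B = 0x25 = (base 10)37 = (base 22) 1f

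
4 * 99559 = 398236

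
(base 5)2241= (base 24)d9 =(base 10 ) 321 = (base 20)g1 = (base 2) 101000001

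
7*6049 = 42343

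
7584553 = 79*96007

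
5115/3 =1705 = 1705.00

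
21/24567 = 7/8189 = 0.00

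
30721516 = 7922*3878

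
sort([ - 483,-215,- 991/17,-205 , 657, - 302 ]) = [ - 483, - 302, - 215, - 205, - 991/17,657] 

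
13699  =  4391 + 9308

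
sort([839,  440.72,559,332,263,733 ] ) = [ 263,332,440.72,559,  733,839]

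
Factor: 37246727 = 7^1*173^1*30757^1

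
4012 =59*68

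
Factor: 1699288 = 2^3*212411^1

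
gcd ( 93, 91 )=1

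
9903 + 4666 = 14569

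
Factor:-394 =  - 2^1 * 197^1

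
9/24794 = 9/24794=0.00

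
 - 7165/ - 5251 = 7165/5251 =1.36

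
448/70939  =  448/70939 =0.01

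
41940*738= 30951720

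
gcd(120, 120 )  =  120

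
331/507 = 331/507 = 0.65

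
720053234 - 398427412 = 321625822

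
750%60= 30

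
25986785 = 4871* 5335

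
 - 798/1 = - 798 = - 798.00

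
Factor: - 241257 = -3^1*137^1*587^1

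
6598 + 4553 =11151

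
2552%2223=329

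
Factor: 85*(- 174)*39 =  - 2^1*3^2*5^1*13^1 *17^1*29^1 = -576810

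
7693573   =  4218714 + 3474859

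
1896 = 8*237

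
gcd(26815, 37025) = 5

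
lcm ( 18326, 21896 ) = 1685992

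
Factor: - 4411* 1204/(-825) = 2^2*3^ ( - 1 )*5^(-2)*7^1*43^1 * 401^1 = 482804/75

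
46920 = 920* 51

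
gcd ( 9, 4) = 1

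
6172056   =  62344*99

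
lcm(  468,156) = 468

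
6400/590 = 10 + 50/59 = 10.85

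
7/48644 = 7/48644 = 0.00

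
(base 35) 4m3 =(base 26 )8a5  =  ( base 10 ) 5673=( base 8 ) 13051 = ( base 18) h93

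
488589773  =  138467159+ 350122614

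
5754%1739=537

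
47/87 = 47/87=0.54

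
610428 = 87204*7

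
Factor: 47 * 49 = 7^2*47^1 = 2303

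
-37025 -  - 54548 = 17523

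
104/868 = 26/217= 0.12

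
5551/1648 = 3 + 607/1648 = 3.37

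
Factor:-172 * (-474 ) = 81528  =  2^3*3^1*43^1*  79^1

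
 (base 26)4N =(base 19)6d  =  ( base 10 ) 127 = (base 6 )331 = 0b1111111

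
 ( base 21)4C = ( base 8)140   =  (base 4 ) 1200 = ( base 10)96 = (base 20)4g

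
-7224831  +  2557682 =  - 4667149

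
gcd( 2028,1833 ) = 39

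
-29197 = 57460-86657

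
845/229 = 845/229 = 3.69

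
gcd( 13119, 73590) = 3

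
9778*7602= 74332356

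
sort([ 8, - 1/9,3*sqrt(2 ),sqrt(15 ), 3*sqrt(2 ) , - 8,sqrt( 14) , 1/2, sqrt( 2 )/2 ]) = [ - 8,-1/9,1/2,sqrt( 2 )/2,sqrt (14 ),sqrt(15) , 3*sqrt( 2 ),3*sqrt( 2),8 ]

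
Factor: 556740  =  2^2*3^3 *5^1*1031^1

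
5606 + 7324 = 12930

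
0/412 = 0=0.00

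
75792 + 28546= 104338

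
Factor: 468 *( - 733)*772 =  - 264829968 = - 2^4*3^2*13^1*193^1*733^1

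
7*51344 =359408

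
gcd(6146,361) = 1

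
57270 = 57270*1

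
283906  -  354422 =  - 70516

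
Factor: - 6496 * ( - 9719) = 63134624 = 2^5*7^1 * 29^1*9719^1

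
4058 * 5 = 20290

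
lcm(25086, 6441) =476634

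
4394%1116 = 1046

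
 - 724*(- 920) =666080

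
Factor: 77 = 7^1*11^1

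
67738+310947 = 378685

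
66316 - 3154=63162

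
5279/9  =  586 + 5/9 = 586.56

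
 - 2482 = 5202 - 7684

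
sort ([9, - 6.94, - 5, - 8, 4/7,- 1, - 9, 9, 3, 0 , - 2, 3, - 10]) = [ - 10,-9 , - 8,  -  6.94 , - 5, - 2, - 1, 0 , 4/7,3, 3,9,9 ] 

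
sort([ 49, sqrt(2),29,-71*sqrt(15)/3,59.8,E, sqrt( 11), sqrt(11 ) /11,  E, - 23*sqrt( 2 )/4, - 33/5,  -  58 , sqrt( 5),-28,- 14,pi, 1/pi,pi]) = [ - 71*sqrt(15)/3, - 58, -28, - 14, - 23*sqrt( 2) /4,  -  33/5,sqrt(11)/11,  1/pi,sqrt(2),sqrt( 5 ),E,E, pi,pi, sqrt( 11 ),29, 49,  59.8 ]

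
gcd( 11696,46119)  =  1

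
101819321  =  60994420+40824901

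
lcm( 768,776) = 74496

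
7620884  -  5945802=1675082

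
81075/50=1621 +1/2 = 1621.50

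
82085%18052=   9877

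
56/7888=7/986 = 0.01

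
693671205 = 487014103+206657102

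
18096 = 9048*2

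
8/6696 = 1/837 = 0.00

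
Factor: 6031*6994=2^1*13^1*37^1*163^1*269^1 =42180814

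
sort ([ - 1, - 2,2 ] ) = [  -  2, - 1,2] 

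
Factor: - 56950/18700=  - 67/22=- 2^( - 1 )*11^(- 1 )*67^1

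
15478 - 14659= 819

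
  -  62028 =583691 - 645719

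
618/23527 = 618/23527=0.03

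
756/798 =18/19 = 0.95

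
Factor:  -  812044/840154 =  - 2^1*7^( - 2)* 8573^( - 1)  *  203011^1 =- 406022/420077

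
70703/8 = 8837 + 7/8= 8837.88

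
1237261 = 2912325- 1675064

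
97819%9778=39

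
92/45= 2+2/45 =2.04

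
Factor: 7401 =3^1*2467^1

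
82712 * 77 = 6368824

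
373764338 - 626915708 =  - 253151370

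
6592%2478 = 1636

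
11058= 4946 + 6112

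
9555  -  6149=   3406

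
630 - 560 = 70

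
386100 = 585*660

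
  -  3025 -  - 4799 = 1774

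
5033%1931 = 1171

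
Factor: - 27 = -3^3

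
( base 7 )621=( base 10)309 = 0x135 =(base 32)9l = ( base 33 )9c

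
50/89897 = 50/89897 = 0.00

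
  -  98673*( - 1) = 98673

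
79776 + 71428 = 151204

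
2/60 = 1/30 = 0.03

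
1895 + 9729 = 11624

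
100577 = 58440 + 42137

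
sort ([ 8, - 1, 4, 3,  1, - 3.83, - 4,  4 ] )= [-4, - 3.83,-1, 1,  3, 4 , 4, 8]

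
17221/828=17221/828 = 20.80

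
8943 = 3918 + 5025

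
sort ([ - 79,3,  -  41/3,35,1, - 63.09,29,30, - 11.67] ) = [ - 79, - 63.09, - 41/3,-11.67,  1,3,29,30 , 35]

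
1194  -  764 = 430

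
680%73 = 23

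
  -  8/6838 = - 4/3419 = - 0.00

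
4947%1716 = 1515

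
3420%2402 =1018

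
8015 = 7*1145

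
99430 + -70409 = 29021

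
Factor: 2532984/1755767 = 2^3 * 3^1*13^( -1 )*105541^1*135059^( - 1 )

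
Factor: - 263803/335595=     -  3^( - 1 )*5^( - 1)*13^ ( - 1)*1721^( -1)*263803^1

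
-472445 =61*( - 7745)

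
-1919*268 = - 514292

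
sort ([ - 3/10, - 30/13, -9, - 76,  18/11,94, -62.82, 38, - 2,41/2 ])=[ - 76,  -  62.82, -9,-30/13 , - 2,-3/10,  18/11,41/2,  38,94]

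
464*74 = 34336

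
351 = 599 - 248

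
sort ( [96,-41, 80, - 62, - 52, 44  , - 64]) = [ - 64,  -  62  , - 52 , - 41,44, 80, 96 ] 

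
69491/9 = 69491/9 =7721.22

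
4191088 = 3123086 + 1068002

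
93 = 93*1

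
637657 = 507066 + 130591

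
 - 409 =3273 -3682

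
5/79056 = 5/79056 = 0.00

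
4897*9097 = 44548009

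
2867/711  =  2867/711 = 4.03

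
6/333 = 2/111 = 0.02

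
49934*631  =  31508354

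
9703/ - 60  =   - 9703/60 = - 161.72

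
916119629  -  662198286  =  253921343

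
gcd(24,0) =24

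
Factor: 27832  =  2^3*7^2*71^1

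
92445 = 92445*1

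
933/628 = 933/628 = 1.49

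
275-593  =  - 318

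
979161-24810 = 954351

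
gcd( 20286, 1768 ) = 2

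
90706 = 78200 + 12506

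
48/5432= 6/679 = 0.01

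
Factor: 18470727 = 3^3* 11^1*62191^1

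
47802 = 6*7967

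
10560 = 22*480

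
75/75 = 1 = 1.00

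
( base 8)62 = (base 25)20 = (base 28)1M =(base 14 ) 38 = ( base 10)50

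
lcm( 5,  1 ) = 5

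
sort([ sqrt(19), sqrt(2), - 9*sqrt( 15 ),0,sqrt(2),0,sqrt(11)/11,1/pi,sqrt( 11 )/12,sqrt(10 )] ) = [ - 9*sqrt( 15), 0,0,sqrt(11 )/12,sqrt( 11 ) /11,1/pi, sqrt (2),sqrt(2),  sqrt(10),sqrt( 19)]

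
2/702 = 1/351 = 0.00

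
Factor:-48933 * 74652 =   -  3652946316 = -  2^2 *3^3*5437^1*6221^1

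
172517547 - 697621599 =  - 525104052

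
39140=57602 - 18462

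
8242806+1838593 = 10081399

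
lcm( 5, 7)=35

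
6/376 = 3/188 = 0.02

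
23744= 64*371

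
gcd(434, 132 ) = 2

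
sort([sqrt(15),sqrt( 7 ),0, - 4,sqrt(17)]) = [ - 4,0,sqrt( 7),sqrt( 15 ), sqrt(17 )] 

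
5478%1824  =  6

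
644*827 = 532588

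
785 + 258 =1043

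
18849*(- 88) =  - 1658712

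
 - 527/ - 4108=527/4108=0.13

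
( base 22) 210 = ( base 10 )990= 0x3de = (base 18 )310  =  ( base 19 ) 2e2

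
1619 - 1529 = 90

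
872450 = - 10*( - 87245) 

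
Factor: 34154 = 2^1 * 17077^1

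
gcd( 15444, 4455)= 297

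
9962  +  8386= 18348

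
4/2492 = 1/623  =  0.00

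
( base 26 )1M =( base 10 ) 48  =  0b110000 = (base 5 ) 143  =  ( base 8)60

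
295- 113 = 182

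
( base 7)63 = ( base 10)45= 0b101101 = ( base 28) 1H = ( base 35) 1a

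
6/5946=1/991 = 0.00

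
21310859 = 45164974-23854115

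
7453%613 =97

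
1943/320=1943/320 = 6.07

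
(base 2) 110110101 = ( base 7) 1163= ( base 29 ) f2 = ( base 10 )437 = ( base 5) 3222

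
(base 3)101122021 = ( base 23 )ef5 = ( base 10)7756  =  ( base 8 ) 17114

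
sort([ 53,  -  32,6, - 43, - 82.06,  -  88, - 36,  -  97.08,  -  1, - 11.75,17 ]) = [-97.08, -88,-82.06 , - 43,  -  36,-32, - 11.75,-1, 6, 17,53 ]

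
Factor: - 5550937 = - 7^1*792991^1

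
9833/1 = 9833 = 9833.00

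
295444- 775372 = -479928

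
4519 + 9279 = 13798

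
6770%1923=1001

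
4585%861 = 280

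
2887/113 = 25 + 62/113=   25.55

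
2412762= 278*8679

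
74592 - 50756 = 23836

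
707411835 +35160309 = 742572144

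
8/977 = 8/977 = 0.01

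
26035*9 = 234315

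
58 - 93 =  -  35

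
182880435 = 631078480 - 448198045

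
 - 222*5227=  - 1160394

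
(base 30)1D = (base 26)1h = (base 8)53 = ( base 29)1E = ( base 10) 43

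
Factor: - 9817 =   -  9817^1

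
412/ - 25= - 17+13/25  =  -16.48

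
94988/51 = 94988/51  =  1862.51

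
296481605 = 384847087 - 88365482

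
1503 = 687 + 816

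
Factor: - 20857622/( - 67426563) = 2^1*3^( - 1)*2141^1*4871^1*22475521^(- 1 ) 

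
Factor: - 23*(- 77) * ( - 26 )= - 46046 = - 2^1*7^1 * 11^1*13^1*23^1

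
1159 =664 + 495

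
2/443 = 2/443= 0.00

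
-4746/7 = -678  =  - 678.00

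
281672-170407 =111265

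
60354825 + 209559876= 269914701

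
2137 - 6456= - 4319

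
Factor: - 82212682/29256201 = - 2^1 *3^ (  -  3)*13^ ( - 1 )*17^( - 1) * 31^1*47^1*89^1*317^1* 4903^( - 1) 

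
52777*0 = 0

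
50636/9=5626+ 2/9 = 5626.22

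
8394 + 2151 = 10545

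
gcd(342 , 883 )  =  1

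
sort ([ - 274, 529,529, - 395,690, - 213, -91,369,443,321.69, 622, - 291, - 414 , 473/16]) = [-414, - 395, - 291, - 274, - 213, - 91,473/16,321.69,369, 443,529,529,622, 690] 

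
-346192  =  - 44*7868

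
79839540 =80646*990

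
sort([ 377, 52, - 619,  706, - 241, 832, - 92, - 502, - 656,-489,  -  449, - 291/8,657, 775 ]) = [ - 656, - 619, - 502, - 489, - 449, - 241,- 92, - 291/8,  52 , 377, 657, 706, 775, 832 ] 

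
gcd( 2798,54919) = 1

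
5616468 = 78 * 72006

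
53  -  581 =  - 528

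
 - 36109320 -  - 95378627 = 59269307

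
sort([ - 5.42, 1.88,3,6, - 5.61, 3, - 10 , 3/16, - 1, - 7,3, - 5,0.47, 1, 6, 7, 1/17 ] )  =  [ - 10, - 7, - 5.61, - 5.42,  -  5,-1,1/17, 3/16,0.47,  1,1.88,  3, 3, 3, 6, 6,7 ] 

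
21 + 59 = 80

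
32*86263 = 2760416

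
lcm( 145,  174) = 870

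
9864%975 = 114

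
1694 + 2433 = 4127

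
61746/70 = 882 + 3/35  =  882.09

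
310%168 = 142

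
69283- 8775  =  60508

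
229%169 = 60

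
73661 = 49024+24637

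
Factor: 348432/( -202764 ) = - 2^2  *  7^1*17^1*277^( - 1)=- 476/277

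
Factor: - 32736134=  - 2^1*16368067^1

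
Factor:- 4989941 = -11^1*453631^1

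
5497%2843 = 2654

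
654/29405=654/29405 = 0.02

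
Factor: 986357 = 17^2 * 3413^1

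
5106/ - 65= -79 + 29/65 = - 78.55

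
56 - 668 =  - 612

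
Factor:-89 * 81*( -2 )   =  14418 = 2^1* 3^4*89^1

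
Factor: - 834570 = -2^1*3^3*5^1*11^1*281^1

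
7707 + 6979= 14686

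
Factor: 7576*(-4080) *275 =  - 2^7 *3^1 *5^3 *11^1*17^1 * 947^1= - 8500272000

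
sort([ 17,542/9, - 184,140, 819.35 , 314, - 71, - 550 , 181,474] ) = [- 550, - 184, - 71,17,542/9  ,  140,181,314,474, 819.35]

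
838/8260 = 419/4130 = 0.10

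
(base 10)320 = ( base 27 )BN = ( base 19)GG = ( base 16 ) 140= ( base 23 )dl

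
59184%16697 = 9093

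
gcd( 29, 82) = 1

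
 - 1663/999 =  - 2 + 335/999 = - 1.66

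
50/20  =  5/2 =2.50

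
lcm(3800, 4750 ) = 19000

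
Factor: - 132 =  - 2^2*3^1*11^1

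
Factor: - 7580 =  - 2^2 *5^1*379^1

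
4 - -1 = 5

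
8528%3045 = 2438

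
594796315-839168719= - 244372404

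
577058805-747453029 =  - 170394224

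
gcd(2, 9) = 1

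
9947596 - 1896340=8051256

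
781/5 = 781/5 =156.20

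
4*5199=20796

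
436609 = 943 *463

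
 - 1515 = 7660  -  9175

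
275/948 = 275/948 = 0.29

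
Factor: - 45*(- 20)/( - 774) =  - 50/43=- 2^1  *5^2* 43^ ( - 1 )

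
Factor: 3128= 2^3 * 17^1*23^1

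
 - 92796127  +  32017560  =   - 60778567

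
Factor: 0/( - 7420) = 0 = 0^1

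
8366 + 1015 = 9381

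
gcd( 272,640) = 16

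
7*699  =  4893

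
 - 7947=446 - 8393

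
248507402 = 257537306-9029904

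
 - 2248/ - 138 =16 + 20/69=16.29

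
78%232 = 78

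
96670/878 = 110 + 45/439 = 110.10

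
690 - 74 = 616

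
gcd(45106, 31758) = 2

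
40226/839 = 40226/839 = 47.95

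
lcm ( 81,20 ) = 1620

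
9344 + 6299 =15643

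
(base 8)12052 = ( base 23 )9ha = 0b1010000101010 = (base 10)5162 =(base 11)3973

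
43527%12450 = 6177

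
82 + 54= 136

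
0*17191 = 0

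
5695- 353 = 5342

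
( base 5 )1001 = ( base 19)6C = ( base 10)126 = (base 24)56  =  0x7e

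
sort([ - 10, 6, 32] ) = [ - 10, 6, 32] 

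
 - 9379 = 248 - 9627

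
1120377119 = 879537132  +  240839987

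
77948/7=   11135 + 3/7  =  11135.43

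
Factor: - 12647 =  - 12647^1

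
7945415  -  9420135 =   -  1474720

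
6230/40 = 155  +  3/4 =155.75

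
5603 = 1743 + 3860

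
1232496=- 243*( - 5072 ) 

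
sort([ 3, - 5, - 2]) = [ - 5, - 2,3]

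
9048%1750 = 298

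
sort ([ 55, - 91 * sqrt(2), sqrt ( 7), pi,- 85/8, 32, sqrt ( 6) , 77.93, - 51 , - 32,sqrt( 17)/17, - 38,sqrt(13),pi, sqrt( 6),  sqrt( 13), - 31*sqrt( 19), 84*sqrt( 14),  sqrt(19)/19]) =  [ - 31 * sqrt(19),- 91*sqrt ( 2), - 51, - 38, - 32,  -  85/8, sqrt ( 19 )/19,sqrt(17 ) /17,sqrt(6), sqrt(6), sqrt(7 ) , pi, pi, sqrt(13), sqrt(13) , 32, 55, 77.93, 84*sqrt( 14) ] 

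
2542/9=2542/9 =282.44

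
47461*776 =36829736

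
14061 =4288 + 9773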